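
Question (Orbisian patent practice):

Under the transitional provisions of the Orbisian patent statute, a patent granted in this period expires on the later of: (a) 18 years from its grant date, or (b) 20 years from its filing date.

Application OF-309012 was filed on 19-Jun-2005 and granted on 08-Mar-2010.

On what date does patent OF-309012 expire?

(a) grant + 18 years → 8 March 2028.
(b) filing + 20 years → 19 June 2025.
Later of the two: 8 March 2028.

March 8, 2028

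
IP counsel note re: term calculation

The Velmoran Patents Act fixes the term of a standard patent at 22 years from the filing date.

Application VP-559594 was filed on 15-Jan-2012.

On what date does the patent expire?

Filing date + 22 years → 15 January 2034.

January 15, 2034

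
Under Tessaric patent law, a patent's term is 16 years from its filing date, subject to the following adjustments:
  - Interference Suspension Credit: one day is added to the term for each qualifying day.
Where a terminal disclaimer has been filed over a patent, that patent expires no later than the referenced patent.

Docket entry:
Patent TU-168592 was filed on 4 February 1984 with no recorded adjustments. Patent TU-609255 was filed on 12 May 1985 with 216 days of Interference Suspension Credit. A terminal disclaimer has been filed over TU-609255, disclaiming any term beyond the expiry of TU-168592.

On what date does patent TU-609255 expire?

February 4, 2000

Natural term of TU-609255:
  Base: filing + 16 years → 12 May 2001.
  Interference Suspension Credit: +216 days → 14 December 2001.
Expiry of referenced patent TU-168592:
  Base: filing + 16 years → 4 February 2000.
Terminal disclaimer: TU-609255 expires on the earlier of 14 December 2001 and 4 February 2000.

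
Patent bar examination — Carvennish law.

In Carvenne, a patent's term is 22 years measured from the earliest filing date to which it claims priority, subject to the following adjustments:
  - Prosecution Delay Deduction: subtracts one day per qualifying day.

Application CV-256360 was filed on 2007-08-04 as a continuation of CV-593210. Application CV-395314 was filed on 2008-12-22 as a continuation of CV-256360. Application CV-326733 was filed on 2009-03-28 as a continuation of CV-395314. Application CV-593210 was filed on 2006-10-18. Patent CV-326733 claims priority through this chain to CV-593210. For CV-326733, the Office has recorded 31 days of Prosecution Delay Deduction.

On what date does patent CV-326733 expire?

Earliest priority filing: 18 October 2006.
Base term: 18 October 2006 + 22 years → 18 October 2028.
Prosecution Delay Deduction: −31 days → 17 September 2028.

2028-09-17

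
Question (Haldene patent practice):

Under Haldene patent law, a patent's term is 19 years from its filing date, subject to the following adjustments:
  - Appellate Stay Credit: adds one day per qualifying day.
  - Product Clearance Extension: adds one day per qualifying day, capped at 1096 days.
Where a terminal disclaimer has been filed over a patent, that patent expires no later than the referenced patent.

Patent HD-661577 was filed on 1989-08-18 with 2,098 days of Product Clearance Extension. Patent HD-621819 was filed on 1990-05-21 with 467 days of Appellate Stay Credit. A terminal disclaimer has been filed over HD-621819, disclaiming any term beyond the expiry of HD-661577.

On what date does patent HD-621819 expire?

2010-08-31

Natural term of HD-621819:
  Base: filing + 19 years → 21 May 2009.
  Appellate Stay Credit: +467 days → 31 August 2010.
Expiry of referenced patent HD-661577:
  Base: filing + 19 years → 18 August 2008.
  Product Clearance Extension: 2098 days claimed exceeds the 1096-day cap, so +1096 days → 19 August 2011.
Terminal disclaimer: HD-621819 expires on the earlier of 31 August 2010 and 19 August 2011.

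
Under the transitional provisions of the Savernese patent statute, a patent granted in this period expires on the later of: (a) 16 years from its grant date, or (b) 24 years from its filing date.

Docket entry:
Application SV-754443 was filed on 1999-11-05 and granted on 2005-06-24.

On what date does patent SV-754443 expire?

2023-11-05

(a) grant + 16 years → 24 June 2021.
(b) filing + 24 years → 5 November 2023.
Later of the two: 5 November 2023.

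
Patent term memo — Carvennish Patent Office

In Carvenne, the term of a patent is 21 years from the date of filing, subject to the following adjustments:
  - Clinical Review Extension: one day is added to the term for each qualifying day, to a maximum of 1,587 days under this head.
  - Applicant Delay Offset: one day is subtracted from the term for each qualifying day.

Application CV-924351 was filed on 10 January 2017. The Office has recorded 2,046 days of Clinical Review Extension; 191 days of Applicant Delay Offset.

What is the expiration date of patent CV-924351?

Base term: filing date + 21 years → 10 January 2038.
Clinical Review Extension: 2046 days claimed exceeds the 1587-day cap, so +1587 days → 16 May 2042.
Applicant Delay Offset: −191 days → 6 November 2041.

2041-11-06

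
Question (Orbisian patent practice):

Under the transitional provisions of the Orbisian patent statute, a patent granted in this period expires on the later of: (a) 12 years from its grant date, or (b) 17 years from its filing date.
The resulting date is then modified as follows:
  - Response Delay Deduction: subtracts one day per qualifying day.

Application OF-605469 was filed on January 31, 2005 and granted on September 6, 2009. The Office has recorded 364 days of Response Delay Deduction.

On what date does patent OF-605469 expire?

February 1, 2021

(a) grant + 12 years → 6 September 2021.
(b) filing + 17 years → 31 January 2022.
Later of the two: 31 January 2022.
Response Delay Deduction: −364 days → 1 February 2021.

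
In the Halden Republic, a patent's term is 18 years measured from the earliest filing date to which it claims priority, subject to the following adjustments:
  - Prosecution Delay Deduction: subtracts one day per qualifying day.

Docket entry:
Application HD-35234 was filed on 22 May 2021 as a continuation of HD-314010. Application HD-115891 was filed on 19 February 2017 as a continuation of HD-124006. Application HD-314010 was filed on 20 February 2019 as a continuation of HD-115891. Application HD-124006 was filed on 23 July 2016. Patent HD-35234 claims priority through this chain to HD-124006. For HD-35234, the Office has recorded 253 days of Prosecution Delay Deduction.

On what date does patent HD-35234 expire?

Earliest priority filing: 23 July 2016.
Base term: 23 July 2016 + 18 years → 23 July 2034.
Prosecution Delay Deduction: −253 days → 12 November 2033.

2033-11-12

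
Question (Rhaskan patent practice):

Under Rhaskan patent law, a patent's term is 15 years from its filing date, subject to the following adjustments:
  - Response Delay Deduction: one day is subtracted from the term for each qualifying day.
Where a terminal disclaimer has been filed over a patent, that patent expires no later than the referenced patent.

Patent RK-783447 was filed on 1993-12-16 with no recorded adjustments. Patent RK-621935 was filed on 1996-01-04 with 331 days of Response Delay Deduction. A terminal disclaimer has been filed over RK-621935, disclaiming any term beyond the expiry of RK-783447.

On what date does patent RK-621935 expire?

2008-12-16

Natural term of RK-621935:
  Base: filing + 15 years → 4 January 2011.
  Response Delay Deduction: −331 days → 7 February 2010.
Expiry of referenced patent RK-783447:
  Base: filing + 15 years → 16 December 2008.
Terminal disclaimer: RK-621935 expires on the earlier of 7 February 2010 and 16 December 2008.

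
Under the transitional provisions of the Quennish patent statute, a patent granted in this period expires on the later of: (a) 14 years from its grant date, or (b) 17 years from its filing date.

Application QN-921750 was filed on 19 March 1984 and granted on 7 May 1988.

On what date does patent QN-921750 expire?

(a) grant + 14 years → 7 May 2002.
(b) filing + 17 years → 19 March 2001.
Later of the two: 7 May 2002.

2002-05-07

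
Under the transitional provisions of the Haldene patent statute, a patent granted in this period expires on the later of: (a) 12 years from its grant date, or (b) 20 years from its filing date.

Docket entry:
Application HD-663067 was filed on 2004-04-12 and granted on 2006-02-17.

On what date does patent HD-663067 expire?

(a) grant + 12 years → 17 February 2018.
(b) filing + 20 years → 12 April 2024.
Later of the two: 12 April 2024.

2024-04-12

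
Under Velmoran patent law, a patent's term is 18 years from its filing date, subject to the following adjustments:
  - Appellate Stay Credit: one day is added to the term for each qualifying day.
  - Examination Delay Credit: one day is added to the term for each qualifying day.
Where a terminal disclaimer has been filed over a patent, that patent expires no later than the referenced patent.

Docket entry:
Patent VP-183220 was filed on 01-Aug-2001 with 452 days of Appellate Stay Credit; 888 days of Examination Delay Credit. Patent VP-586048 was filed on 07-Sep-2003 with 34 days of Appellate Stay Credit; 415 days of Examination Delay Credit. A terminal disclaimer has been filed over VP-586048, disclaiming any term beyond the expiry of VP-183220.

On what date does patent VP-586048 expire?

Natural term of VP-586048:
  Base: filing + 18 years → 7 September 2021.
  Appellate Stay Credit: +34 days → 11 October 2021.
  Examination Delay Credit: +415 days → 30 November 2022.
Expiry of referenced patent VP-183220:
  Base: filing + 18 years → 1 August 2019.
  Appellate Stay Credit: +452 days → 26 October 2020.
  Examination Delay Credit: +888 days → 2 April 2023.
Terminal disclaimer: VP-586048 expires on the earlier of 30 November 2022 and 2 April 2023.

November 30, 2022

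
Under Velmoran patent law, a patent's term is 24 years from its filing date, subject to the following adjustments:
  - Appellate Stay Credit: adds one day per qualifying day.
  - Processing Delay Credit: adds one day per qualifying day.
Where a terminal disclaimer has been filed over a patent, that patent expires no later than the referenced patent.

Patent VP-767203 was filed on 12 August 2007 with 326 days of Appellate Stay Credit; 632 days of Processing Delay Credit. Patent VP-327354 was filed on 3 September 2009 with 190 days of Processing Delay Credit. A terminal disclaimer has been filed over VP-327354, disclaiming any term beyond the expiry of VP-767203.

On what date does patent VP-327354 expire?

March 12, 2034

Natural term of VP-327354:
  Base: filing + 24 years → 3 September 2033.
  Processing Delay Credit: +190 days → 12 March 2034.
Expiry of referenced patent VP-767203:
  Base: filing + 24 years → 12 August 2031.
  Appellate Stay Credit: +326 days → 3 July 2032.
  Processing Delay Credit: +632 days → 27 March 2034.
Terminal disclaimer: VP-327354 expires on the earlier of 12 March 2034 and 27 March 2034.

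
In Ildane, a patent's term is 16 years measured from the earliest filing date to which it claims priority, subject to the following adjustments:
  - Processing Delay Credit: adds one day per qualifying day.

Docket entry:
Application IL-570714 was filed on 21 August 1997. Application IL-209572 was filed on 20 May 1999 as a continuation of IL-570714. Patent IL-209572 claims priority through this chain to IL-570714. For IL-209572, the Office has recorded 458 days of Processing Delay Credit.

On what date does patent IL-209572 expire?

Earliest priority filing: 21 August 1997.
Base term: 21 August 1997 + 16 years → 21 August 2013.
Processing Delay Credit: +458 days → 22 November 2014.

2014-11-22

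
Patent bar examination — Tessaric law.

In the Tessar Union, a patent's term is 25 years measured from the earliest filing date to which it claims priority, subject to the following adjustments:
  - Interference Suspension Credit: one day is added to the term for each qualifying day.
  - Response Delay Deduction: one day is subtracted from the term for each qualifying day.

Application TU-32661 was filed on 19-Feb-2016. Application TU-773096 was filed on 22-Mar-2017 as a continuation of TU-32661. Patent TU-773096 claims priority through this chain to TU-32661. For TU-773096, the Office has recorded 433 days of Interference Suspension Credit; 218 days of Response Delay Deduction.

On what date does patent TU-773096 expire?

2041-09-22

Earliest priority filing: 19 February 2016.
Base term: 19 February 2016 + 25 years → 19 February 2041.
Interference Suspension Credit: +433 days → 28 April 2042.
Response Delay Deduction: −218 days → 22 September 2041.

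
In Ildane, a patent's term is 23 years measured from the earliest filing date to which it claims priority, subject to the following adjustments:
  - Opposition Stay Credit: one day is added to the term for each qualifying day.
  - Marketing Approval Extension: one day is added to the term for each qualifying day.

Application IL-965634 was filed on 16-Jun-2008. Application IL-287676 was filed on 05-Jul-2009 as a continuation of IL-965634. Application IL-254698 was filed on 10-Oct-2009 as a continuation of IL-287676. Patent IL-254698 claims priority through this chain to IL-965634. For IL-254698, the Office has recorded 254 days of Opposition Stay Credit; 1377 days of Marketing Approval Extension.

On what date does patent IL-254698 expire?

December 3, 2035

Earliest priority filing: 16 June 2008.
Base term: 16 June 2008 + 23 years → 16 June 2031.
Opposition Stay Credit: +254 days → 25 February 2032.
Marketing Approval Extension: +1377 days → 3 December 2035.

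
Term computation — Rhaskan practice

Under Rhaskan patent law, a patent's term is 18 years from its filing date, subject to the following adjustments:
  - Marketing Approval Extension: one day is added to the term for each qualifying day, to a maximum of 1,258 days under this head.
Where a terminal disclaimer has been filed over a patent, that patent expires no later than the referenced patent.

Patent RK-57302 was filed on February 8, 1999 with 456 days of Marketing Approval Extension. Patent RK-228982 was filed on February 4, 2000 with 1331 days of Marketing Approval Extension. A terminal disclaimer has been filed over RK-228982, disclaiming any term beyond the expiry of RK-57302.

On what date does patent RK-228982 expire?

Natural term of RK-228982:
  Base: filing + 18 years → 4 February 2018.
  Marketing Approval Extension: 1331 days claimed exceeds the 1258-day cap, so +1258 days → 16 July 2021.
Expiry of referenced patent RK-57302:
  Base: filing + 18 years → 8 February 2017.
  Marketing Approval Extension: 456 days (within the 1258-day cap) → +456 days → 10 May 2018.
Terminal disclaimer: RK-228982 expires on the earlier of 16 July 2021 and 10 May 2018.

2018-05-10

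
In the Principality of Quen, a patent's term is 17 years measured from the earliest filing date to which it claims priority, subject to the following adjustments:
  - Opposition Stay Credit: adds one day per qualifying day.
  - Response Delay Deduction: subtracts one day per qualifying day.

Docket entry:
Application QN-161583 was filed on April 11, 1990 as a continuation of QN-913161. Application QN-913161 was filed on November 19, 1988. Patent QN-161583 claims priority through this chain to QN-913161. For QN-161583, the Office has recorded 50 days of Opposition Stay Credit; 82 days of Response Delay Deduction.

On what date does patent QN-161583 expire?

October 18, 2005

Earliest priority filing: 19 November 1988.
Base term: 19 November 1988 + 17 years → 19 November 2005.
Opposition Stay Credit: +50 days → 8 January 2006.
Response Delay Deduction: −82 days → 18 October 2005.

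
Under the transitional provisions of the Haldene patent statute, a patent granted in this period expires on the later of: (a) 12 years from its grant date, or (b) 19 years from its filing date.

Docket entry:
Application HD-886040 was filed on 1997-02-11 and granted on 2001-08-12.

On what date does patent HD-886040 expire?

(a) grant + 12 years → 12 August 2013.
(b) filing + 19 years → 11 February 2016.
Later of the two: 11 February 2016.

2016-02-11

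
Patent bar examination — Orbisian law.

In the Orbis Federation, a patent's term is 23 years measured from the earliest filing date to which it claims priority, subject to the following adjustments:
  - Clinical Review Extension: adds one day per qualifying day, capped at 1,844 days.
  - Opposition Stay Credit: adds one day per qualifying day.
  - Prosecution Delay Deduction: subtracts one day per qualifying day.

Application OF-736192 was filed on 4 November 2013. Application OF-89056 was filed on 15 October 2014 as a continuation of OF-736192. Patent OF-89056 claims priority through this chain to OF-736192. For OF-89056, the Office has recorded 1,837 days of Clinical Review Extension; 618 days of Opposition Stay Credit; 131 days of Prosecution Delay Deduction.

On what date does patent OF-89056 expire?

2043-03-17

Earliest priority filing: 4 November 2013.
Base term: 4 November 2013 + 23 years → 4 November 2036.
Clinical Review Extension: 1837 days (within the 1844-day cap) → +1837 days → 15 November 2041.
Opposition Stay Credit: +618 days → 26 July 2043.
Prosecution Delay Deduction: −131 days → 17 March 2043.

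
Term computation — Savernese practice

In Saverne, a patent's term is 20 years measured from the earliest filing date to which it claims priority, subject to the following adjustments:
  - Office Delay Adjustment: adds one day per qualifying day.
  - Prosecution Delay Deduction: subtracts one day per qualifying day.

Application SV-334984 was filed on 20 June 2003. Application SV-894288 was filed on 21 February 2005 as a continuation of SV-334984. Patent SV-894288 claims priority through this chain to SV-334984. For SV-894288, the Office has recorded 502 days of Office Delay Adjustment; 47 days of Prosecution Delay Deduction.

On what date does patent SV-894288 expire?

Earliest priority filing: 20 June 2003.
Base term: 20 June 2003 + 20 years → 20 June 2023.
Office Delay Adjustment: +502 days → 3 November 2024.
Prosecution Delay Deduction: −47 days → 17 September 2024.

2024-09-17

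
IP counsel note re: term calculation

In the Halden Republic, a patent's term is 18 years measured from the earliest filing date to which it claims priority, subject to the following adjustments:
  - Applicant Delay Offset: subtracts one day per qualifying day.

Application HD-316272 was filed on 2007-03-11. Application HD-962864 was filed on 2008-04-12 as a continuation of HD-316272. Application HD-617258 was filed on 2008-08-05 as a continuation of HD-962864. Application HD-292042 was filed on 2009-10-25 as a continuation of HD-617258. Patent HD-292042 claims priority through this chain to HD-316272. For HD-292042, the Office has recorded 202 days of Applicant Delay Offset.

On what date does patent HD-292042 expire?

2024-08-21

Earliest priority filing: 11 March 2007.
Base term: 11 March 2007 + 18 years → 11 March 2025.
Applicant Delay Offset: −202 days → 21 August 2024.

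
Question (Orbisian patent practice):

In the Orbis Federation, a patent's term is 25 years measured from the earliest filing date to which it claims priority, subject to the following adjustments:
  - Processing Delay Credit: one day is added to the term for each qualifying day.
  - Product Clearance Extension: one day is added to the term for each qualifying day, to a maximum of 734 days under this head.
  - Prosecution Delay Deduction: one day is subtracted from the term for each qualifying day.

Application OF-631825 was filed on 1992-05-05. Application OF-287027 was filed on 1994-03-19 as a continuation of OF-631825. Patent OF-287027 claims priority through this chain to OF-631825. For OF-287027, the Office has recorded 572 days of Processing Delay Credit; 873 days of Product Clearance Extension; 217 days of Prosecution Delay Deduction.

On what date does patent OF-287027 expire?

April 28, 2020

Earliest priority filing: 5 May 1992.
Base term: 5 May 1992 + 25 years → 5 May 2017.
Processing Delay Credit: +572 days → 28 November 2018.
Product Clearance Extension: 873 days claimed exceeds the 734-day cap, so +734 days → 1 December 2020.
Prosecution Delay Deduction: −217 days → 28 April 2020.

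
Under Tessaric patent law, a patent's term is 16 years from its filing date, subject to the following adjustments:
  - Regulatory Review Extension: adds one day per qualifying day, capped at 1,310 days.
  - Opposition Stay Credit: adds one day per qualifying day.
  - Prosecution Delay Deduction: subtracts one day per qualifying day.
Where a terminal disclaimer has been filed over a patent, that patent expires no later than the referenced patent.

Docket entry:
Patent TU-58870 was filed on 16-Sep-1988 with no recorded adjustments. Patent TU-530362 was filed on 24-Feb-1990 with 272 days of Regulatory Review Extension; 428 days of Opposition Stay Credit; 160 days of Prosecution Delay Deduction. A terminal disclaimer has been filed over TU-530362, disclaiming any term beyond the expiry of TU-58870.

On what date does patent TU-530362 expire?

September 16, 2004

Natural term of TU-530362:
  Base: filing + 16 years → 24 February 2006.
  Regulatory Review Extension: 272 days (within the 1310-day cap) → +272 days → 23 November 2006.
  Opposition Stay Credit: +428 days → 25 January 2008.
  Prosecution Delay Deduction: −160 days → 18 August 2007.
Expiry of referenced patent TU-58870:
  Base: filing + 16 years → 16 September 2004.
Terminal disclaimer: TU-530362 expires on the earlier of 18 August 2007 and 16 September 2004.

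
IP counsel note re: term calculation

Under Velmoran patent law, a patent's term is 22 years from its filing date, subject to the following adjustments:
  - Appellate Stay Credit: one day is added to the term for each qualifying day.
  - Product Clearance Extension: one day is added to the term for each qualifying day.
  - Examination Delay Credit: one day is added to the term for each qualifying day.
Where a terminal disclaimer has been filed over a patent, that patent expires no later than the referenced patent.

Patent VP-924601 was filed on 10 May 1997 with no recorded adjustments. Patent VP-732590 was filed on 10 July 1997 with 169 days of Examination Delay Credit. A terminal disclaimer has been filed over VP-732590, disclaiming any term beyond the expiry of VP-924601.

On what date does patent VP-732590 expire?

2019-05-10

Natural term of VP-732590:
  Base: filing + 22 years → 10 July 2019.
  Examination Delay Credit: +169 days → 26 December 2019.
Expiry of referenced patent VP-924601:
  Base: filing + 22 years → 10 May 2019.
Terminal disclaimer: VP-732590 expires on the earlier of 26 December 2019 and 10 May 2019.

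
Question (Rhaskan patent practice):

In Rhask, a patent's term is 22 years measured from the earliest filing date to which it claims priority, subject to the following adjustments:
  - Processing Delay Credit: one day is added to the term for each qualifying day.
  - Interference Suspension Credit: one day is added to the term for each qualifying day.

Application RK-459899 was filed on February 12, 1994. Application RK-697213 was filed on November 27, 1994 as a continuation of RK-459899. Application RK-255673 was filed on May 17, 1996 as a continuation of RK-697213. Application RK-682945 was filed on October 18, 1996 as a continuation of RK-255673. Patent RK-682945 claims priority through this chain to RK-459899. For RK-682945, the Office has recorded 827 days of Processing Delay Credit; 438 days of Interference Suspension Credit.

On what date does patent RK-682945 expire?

Earliest priority filing: 12 February 1994.
Base term: 12 February 1994 + 22 years → 12 February 2016.
Processing Delay Credit: +827 days → 19 May 2018.
Interference Suspension Credit: +438 days → 31 July 2019.

2019-07-31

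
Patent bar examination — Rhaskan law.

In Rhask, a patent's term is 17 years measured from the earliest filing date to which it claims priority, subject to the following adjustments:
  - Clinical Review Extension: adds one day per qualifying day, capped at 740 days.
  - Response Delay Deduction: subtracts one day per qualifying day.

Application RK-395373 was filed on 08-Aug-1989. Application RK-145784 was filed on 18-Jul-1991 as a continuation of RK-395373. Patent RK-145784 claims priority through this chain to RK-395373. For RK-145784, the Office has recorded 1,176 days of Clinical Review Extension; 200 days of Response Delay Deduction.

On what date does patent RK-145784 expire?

2008-01-30

Earliest priority filing: 8 August 1989.
Base term: 8 August 1989 + 17 years → 8 August 2006.
Clinical Review Extension: 1176 days claimed exceeds the 740-day cap, so +740 days → 17 August 2008.
Response Delay Deduction: −200 days → 30 January 2008.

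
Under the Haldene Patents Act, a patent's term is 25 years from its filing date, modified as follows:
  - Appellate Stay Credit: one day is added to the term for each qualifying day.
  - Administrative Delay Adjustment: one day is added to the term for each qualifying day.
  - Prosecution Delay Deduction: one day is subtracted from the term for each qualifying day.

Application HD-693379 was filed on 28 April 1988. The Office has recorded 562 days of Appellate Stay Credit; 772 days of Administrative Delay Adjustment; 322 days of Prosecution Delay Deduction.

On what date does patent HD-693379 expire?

Base term: filing date + 25 years → 28 April 2013.
Appellate Stay Credit: +562 days → 11 November 2014.
Administrative Delay Adjustment: +772 days → 22 December 2016.
Prosecution Delay Deduction: −322 days → 4 February 2016.

2016-02-04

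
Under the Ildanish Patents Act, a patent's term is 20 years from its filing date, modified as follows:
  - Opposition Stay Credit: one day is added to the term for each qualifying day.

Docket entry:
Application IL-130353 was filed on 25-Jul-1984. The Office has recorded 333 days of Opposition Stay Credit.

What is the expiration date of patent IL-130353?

Base term: filing date + 20 years → 25 July 2004.
Opposition Stay Credit: +333 days → 23 June 2005.

June 23, 2005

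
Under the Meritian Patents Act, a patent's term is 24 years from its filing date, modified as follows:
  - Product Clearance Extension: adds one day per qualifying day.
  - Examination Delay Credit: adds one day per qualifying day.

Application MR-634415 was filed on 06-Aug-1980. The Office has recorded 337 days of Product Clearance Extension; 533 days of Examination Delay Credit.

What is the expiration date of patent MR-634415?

Base term: filing date + 24 years → 6 August 2004.
Product Clearance Extension: +337 days → 9 July 2005.
Examination Delay Credit: +533 days → 24 December 2006.

2006-12-24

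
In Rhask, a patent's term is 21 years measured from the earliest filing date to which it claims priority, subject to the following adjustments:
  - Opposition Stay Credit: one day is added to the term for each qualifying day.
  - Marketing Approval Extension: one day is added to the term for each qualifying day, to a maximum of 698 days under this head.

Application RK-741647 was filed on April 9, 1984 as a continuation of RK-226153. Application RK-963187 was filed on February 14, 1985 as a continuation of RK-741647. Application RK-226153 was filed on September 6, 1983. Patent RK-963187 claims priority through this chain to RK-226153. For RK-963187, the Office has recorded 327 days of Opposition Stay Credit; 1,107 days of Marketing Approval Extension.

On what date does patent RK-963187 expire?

2007-06-28

Earliest priority filing: 6 September 1983.
Base term: 6 September 1983 + 21 years → 6 September 2004.
Opposition Stay Credit: +327 days → 30 July 2005.
Marketing Approval Extension: 1107 days claimed exceeds the 698-day cap, so +698 days → 28 June 2007.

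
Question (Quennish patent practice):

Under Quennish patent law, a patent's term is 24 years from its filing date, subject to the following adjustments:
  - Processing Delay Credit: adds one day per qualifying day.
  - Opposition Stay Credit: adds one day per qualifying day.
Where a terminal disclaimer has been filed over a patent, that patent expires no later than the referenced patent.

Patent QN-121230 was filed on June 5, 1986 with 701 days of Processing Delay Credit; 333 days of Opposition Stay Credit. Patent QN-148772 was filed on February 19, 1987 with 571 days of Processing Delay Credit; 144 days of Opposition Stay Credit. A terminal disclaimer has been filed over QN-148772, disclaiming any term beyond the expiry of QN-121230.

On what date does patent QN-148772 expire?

Natural term of QN-148772:
  Base: filing + 24 years → 19 February 2011.
  Processing Delay Credit: +571 days → 12 September 2012.
  Opposition Stay Credit: +144 days → 3 February 2013.
Expiry of referenced patent QN-121230:
  Base: filing + 24 years → 5 June 2010.
  Processing Delay Credit: +701 days → 6 May 2012.
  Opposition Stay Credit: +333 days → 4 April 2013.
Terminal disclaimer: QN-148772 expires on the earlier of 3 February 2013 and 4 April 2013.

2013-02-03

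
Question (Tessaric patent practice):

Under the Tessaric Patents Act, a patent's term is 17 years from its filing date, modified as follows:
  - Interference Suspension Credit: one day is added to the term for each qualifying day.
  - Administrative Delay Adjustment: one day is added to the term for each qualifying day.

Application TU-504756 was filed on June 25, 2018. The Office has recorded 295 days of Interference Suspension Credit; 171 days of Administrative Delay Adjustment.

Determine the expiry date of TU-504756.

Base term: filing date + 17 years → 25 June 2035.
Interference Suspension Credit: +295 days → 15 April 2036.
Administrative Delay Adjustment: +171 days → 3 October 2036.

2036-10-03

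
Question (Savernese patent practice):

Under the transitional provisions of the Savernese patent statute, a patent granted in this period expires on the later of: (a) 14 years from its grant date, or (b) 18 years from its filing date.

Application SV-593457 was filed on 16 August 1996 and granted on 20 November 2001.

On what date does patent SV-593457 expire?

(a) grant + 14 years → 20 November 2015.
(b) filing + 18 years → 16 August 2014.
Later of the two: 20 November 2015.

November 20, 2015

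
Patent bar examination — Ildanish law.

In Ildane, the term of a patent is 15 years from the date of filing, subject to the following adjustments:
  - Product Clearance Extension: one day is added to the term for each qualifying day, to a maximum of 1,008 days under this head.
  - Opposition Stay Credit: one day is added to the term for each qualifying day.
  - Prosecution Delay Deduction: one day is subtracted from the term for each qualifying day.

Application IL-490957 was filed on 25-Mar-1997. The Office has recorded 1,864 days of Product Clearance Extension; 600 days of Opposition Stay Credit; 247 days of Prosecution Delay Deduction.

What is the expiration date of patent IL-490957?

December 16, 2015

Base term: filing date + 15 years → 25 March 2012.
Product Clearance Extension: 1864 days claimed exceeds the 1008-day cap, so +1008 days → 28 December 2014.
Opposition Stay Credit: +600 days → 19 August 2016.
Prosecution Delay Deduction: −247 days → 16 December 2015.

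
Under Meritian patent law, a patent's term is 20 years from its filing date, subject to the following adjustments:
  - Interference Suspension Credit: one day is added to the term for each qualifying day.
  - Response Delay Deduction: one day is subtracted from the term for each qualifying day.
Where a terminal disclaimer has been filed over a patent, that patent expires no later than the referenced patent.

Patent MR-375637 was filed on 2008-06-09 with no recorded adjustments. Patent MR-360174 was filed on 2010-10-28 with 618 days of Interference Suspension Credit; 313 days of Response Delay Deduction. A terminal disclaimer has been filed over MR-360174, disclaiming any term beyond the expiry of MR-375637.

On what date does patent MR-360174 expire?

Natural term of MR-360174:
  Base: filing + 20 years → 28 October 2030.
  Interference Suspension Credit: +618 days → 7 July 2032.
  Response Delay Deduction: −313 days → 29 August 2031.
Expiry of referenced patent MR-375637:
  Base: filing + 20 years → 9 June 2028.
Terminal disclaimer: MR-360174 expires on the earlier of 29 August 2031 and 9 June 2028.

2028-06-09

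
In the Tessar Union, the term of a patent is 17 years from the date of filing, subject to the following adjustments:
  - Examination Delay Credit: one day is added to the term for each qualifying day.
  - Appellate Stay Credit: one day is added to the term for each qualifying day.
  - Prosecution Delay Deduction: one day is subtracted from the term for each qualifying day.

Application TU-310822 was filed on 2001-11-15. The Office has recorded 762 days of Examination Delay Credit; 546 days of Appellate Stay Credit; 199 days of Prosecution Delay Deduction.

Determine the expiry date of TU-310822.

Base term: filing date + 17 years → 15 November 2018.
Examination Delay Credit: +762 days → 16 December 2020.
Appellate Stay Credit: +546 days → 15 June 2022.
Prosecution Delay Deduction: −199 days → 28 November 2021.

2021-11-28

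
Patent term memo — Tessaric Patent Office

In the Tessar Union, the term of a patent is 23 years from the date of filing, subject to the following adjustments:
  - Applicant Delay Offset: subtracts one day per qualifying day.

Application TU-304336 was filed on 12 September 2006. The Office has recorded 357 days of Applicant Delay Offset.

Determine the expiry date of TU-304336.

Base term: filing date + 23 years → 12 September 2029.
Applicant Delay Offset: −357 days → 20 September 2028.

2028-09-20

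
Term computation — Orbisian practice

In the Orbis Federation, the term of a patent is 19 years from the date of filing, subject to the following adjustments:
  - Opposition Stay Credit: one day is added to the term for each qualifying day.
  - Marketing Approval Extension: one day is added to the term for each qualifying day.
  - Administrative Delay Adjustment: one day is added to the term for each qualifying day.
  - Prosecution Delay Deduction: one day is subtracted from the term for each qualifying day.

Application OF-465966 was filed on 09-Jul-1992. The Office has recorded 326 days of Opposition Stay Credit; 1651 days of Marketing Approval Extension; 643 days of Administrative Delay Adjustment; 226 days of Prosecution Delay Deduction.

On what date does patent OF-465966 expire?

2018-01-27

Base term: filing date + 19 years → 9 July 2011.
Opposition Stay Credit: +326 days → 30 May 2012.
Marketing Approval Extension: +1651 days → 6 December 2016.
Administrative Delay Adjustment: +643 days → 10 September 2018.
Prosecution Delay Deduction: −226 days → 27 January 2018.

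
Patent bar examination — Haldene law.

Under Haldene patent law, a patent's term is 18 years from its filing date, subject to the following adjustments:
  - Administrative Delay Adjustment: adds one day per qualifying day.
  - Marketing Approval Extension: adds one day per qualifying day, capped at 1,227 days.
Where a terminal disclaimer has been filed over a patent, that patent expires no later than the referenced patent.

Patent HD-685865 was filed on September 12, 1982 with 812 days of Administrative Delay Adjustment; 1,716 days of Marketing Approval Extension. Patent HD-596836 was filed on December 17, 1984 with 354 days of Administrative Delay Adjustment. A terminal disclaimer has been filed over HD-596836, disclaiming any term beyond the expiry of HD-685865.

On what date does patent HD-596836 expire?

Natural term of HD-596836:
  Base: filing + 18 years → 17 December 2002.
  Administrative Delay Adjustment: +354 days → 6 December 2003.
Expiry of referenced patent HD-685865:
  Base: filing + 18 years → 12 September 2000.
  Administrative Delay Adjustment: +812 days → 3 December 2002.
  Marketing Approval Extension: 1716 days claimed exceeds the 1227-day cap, so +1227 days → 13 April 2006.
Terminal disclaimer: HD-596836 expires on the earlier of 6 December 2003 and 13 April 2006.

December 6, 2003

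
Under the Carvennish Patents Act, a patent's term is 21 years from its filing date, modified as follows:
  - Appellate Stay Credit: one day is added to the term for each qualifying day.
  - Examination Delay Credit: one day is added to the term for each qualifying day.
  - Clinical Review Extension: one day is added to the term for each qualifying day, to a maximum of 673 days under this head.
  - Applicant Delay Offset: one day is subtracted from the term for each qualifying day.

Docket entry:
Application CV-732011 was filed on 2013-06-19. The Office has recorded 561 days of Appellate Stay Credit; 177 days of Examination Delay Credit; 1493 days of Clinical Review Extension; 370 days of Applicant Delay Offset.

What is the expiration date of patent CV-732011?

Base term: filing date + 21 years → 19 June 2034.
Appellate Stay Credit: +561 days → 1 January 2036.
Examination Delay Credit: +177 days → 26 June 2036.
Clinical Review Extension: 1493 days claimed exceeds the 673-day cap, so +673 days → 30 April 2038.
Applicant Delay Offset: −370 days → 25 April 2037.

2037-04-25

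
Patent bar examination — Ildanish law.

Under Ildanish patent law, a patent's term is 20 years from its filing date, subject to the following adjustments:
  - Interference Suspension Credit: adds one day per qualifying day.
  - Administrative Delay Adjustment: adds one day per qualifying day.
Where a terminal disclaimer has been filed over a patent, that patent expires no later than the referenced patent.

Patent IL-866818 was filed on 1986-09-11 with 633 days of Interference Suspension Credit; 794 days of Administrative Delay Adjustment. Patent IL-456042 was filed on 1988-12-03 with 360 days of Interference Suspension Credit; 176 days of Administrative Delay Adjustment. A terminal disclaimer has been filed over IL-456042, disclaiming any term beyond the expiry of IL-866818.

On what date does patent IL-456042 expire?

Natural term of IL-456042:
  Base: filing + 20 years → 3 December 2008.
  Interference Suspension Credit: +360 days → 28 November 2009.
  Administrative Delay Adjustment: +176 days → 23 May 2010.
Expiry of referenced patent IL-866818:
  Base: filing + 20 years → 11 September 2006.
  Interference Suspension Credit: +633 days → 5 June 2008.
  Administrative Delay Adjustment: +794 days → 8 August 2010.
Terminal disclaimer: IL-456042 expires on the earlier of 23 May 2010 and 8 August 2010.

May 23, 2010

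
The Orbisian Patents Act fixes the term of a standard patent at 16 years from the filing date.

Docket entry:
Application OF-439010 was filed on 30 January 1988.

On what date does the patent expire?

2004-01-30

Filing date + 16 years → 30 January 2004.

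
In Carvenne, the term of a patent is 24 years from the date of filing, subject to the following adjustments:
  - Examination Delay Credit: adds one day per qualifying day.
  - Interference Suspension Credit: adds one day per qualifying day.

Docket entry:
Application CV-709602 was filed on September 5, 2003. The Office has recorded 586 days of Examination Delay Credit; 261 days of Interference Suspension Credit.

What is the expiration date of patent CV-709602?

2029-12-30

Base term: filing date + 24 years → 5 September 2027.
Examination Delay Credit: +586 days → 13 April 2029.
Interference Suspension Credit: +261 days → 30 December 2029.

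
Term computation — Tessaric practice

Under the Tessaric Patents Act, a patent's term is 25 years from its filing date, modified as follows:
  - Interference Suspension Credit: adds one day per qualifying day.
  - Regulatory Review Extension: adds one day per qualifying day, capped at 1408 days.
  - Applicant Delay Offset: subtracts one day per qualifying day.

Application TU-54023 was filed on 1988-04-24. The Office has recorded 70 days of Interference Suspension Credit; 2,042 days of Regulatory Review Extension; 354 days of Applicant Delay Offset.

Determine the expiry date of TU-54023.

Base term: filing date + 25 years → 24 April 2013.
Interference Suspension Credit: +70 days → 3 July 2013.
Regulatory Review Extension: 2042 days claimed exceeds the 1408-day cap, so +1408 days → 11 May 2017.
Applicant Delay Offset: −354 days → 22 May 2016.

May 22, 2016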